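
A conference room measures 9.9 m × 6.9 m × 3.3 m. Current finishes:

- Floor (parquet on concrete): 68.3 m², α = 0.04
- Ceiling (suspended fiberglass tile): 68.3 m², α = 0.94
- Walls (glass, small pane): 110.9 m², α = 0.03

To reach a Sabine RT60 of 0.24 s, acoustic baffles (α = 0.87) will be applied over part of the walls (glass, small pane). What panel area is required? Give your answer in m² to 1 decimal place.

96.4

Summing Sᵢαᵢ: 2.732 + 64.202 + 3.327 → A₁ = 70.261 sabins.
Required A₂ = 0.161·225.423/0.24 = 151.221 sabins.
ΔA needed = 151.221 − 70.261 = 80.960 sabins.
Each m² of panel replacing the walls (glass, small pane) adds (0.87 − 0.03) = 0.84 sabins.
Area = ΔA/Δα = 80.960/0.84 = 96.4 m².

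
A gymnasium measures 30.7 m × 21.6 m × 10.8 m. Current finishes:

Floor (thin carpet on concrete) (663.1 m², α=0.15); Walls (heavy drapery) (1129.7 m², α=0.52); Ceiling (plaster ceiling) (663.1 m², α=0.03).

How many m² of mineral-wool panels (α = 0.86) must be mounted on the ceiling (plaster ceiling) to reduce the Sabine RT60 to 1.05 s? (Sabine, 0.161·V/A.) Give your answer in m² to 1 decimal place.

471.5

Summing Sᵢαᵢ: 99.465 + 587.444 + 19.893 → A₁ = 706.802 sabins.
Required A₂ = 0.161·7161.696/1.05 = 1098.127 sabins.
Absorption to add: 1098.127 − 706.802 = 391.325 sabins.
Net gain per m²: Δα = 0.86 − 0.03 = 0.83.
Panel area = 391.325 / 0.83 = 471.5 m².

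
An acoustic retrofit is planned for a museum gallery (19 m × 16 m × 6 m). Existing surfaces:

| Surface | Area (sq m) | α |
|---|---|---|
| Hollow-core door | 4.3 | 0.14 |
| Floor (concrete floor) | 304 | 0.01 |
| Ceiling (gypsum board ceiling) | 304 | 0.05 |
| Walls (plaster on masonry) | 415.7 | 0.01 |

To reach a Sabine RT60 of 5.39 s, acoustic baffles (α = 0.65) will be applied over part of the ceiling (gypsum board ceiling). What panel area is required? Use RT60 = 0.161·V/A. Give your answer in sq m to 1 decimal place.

Summing Sᵢαᵢ: 0.602 + 3.040 + 15.200 + 4.157 → A₁ = 22.999 sabins.
Required A₂ = 0.161·1824/5.39 = 54.483 sabins.
ΔA needed = 54.483 − 22.999 = 31.484 sabins.
Net gain per sq m: Δα = 0.65 − 0.05 = 0.60.
Area = ΔA/Δα = 31.484/0.60 = 52.5 sq m.

52.5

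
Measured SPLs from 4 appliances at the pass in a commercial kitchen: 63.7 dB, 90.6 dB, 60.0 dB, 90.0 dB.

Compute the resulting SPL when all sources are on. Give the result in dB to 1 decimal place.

93.3 dB

Σ 10^(Lᵢ/10) = 2.151e+09.
Combined level = 10 log₁₀(2.151e+09) = 93.3 dB.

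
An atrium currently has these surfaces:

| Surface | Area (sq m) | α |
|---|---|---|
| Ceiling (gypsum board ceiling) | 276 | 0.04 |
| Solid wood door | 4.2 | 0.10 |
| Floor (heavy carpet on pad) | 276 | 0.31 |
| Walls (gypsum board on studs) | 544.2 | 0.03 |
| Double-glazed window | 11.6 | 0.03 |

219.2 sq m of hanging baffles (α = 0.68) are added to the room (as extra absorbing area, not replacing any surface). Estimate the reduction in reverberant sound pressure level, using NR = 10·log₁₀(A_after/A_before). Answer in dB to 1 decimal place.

3.6 dB

Equivalent absorption area: A_before = 276·0.04 + 4.2·0.10 + 276·0.31 + 544.2·0.03 + 11.6·0.03 = 113.694 sq m.
Added absorption = 219.2 × 0.68 = 149.056 sabins.
A_after = 113.694 + 149.056 = 262.750 sabins.
NR = 10·log₁₀(262.750/113.694) = 3.6 dB.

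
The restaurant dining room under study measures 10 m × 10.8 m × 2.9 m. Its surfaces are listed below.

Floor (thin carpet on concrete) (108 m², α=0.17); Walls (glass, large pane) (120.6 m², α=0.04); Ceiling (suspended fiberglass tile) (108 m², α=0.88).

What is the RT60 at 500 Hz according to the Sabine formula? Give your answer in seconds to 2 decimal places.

0.43 sec

Total absorption A = 108*0.17 + 120.6*0.04 + 108*0.88
  = 18.360 + 4.824 + 95.040 = 118.224 m² sabins.
Room volume: 313.2 m³.
T = 0.161 V/A = 0.161·313.2/118.224 = 0.43 s.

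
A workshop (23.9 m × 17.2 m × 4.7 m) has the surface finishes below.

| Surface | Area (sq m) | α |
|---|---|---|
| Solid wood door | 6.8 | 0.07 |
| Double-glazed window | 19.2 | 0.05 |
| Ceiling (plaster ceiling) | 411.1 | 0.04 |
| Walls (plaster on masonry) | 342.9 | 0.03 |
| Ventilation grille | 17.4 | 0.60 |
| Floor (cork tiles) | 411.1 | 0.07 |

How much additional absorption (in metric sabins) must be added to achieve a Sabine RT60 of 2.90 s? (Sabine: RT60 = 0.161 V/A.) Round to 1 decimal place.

Equivalent absorption area: A₁ = 6.8×0.07 + 19.2×0.05 + 411.1×0.04 + 342.9×0.03 + 17.4×0.60 + 411.1×0.07 = 67.384 sq m.
For T = 2.90 s, need A₂ = 0.161·V/T = 0.161·1932.076/2.90 = 107.264 sabins.
ΔA = A₂ − A₁ = 107.264 − 67.384 = 39.9 sabins.

39.9 sabins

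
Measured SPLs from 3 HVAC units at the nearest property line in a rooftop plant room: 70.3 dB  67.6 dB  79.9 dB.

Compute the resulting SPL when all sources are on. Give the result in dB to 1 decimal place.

Sum in the linear (power) domain: Σ 10^(Lᵢ/10) = 10^(70.3/10) + 10^(67.6/10) + 10^(79.9/10) = 1.142e+08.
L_total = 10·log₁₀(1.142e+08) = 80.6 dB.

80.6 dB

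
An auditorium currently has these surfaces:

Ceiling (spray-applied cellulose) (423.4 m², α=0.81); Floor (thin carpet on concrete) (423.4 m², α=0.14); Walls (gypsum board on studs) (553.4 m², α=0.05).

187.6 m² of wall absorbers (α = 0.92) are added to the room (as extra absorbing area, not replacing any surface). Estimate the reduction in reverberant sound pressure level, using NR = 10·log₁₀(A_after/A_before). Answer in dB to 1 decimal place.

1.5 dB

A_before = Σ Sᵢαᵢ = 423.4*0.81 + 423.4*0.14 + 553.4*0.05 = 429.900 sabins.
Added absorption = 187.6 × 0.92 = 172.592 sabins.
New total A_after = 602.492 sabins.
NR = 10·log₁₀(602.492/429.900) = 1.5 dB.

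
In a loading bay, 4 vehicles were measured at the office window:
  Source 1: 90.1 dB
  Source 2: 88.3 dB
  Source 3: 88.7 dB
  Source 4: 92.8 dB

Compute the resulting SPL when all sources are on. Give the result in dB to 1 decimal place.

96.4 dB

Sum in the linear (power) domain: Σ 10^(Lᵢ/10) = 10^(90.1/10) + 10^(88.3/10) + 10^(88.7/10) + 10^(92.8/10) = 4.346e+09.
Combined level = 10 log₁₀(4.346e+09) = 96.4 dB.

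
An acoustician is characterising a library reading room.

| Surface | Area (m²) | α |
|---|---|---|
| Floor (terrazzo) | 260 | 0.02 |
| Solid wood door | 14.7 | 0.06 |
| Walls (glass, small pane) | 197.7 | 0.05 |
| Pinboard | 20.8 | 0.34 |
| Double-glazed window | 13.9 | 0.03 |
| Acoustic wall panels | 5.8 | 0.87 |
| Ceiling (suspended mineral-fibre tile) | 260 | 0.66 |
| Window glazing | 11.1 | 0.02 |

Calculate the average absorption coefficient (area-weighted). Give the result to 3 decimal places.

Total surface area S = 784.0 m².
Weighted sum Σ Sα = 200.324.
ᾱ = 200.324 / 784.0 = 0.256.

0.256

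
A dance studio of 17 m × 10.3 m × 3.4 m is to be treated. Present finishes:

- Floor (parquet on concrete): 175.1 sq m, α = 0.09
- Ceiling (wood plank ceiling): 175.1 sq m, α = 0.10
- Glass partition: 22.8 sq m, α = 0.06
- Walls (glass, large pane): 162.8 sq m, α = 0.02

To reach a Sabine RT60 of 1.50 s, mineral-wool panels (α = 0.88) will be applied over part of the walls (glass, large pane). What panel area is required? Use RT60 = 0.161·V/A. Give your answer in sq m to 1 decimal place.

Equivalent absorption area: A₁ = 175.1×0.09 + 175.1×0.10 + 22.8×0.06 + 162.8×0.02 = 37.893 sq m.
V = 595.34 m³. Target absorption A₂ = 0.161 × 595.34 / 1.50 = 63.900 sabins.
ΔA needed = 63.900 − 37.893 = 26.007 sabins.
Each sq m of panel replacing the walls (glass, large pane) adds (0.88 − 0.02) = 0.86 sabins.
Area = ΔA/Δα = 26.007/0.86 = 30.2 sq m.

30.2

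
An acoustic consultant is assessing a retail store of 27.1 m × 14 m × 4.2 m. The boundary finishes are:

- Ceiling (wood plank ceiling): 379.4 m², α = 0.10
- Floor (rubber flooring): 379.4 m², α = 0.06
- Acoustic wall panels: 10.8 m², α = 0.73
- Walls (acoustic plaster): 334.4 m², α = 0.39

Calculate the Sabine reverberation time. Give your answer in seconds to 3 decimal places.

Equivalent absorption area: A = 379.4*0.10 + 379.4*0.06 + 10.8*0.73 + 334.4*0.39 = 199.004 m².
Room volume: 1593.48 m³.
RT60 = 0.161 · V / A = 0.161 × 1593.48 / 199.004 = 1.289 s.

1.289 s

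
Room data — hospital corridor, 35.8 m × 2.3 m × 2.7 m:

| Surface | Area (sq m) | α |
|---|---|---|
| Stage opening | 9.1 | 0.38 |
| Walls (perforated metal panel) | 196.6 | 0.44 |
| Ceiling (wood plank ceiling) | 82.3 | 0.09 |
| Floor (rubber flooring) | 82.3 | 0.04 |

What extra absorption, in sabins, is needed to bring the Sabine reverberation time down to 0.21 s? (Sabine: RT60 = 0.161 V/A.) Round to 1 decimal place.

Equivalent absorption area: A₁ = 9.1*0.38 + 196.6*0.44 + 82.3*0.09 + 82.3*0.04 = 100.661 sq m.
For T = 0.21 s, need A₂ = 0.161·V/T = 0.161·222.318/0.21 = 170.444 sabins.
Shortfall: 170.444 − 100.661 = 69.8 sabins.

69.8 sabins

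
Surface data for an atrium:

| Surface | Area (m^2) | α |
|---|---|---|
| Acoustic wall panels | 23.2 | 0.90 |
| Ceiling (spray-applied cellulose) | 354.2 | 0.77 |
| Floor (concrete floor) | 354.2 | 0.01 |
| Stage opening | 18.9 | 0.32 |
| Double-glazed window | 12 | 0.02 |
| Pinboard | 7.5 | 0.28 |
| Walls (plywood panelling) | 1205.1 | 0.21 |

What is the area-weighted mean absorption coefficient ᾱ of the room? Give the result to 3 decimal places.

Total surface area S = 1975.1 m^2.
Weighted sum Σ Sα = 558.615.
ᾱ = 558.615 / 1975.1 = 0.283.

0.283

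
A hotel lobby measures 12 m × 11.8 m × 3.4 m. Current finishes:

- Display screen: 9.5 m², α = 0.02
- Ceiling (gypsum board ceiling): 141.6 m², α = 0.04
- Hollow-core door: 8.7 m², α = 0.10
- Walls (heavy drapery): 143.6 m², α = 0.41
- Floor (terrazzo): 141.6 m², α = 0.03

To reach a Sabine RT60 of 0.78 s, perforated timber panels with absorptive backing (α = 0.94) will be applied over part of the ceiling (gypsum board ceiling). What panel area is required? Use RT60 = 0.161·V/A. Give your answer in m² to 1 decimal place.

Summing Sᵢαᵢ: 0.190 + 5.664 + 0.870 + 58.876 + 4.248 → A₁ = 69.848 sabins.
V = 481.44 m³. Target absorption A₂ = 0.161 × 481.44 / 0.78 = 99.374 sabins.
ΔA needed = 99.374 − 69.848 = 29.526 sabins.
Each m² of panel replacing the ceiling (gypsum board ceiling) adds (0.94 − 0.04) = 0.90 sabins.
Panel area = 29.526 / 0.90 = 32.8 m².

32.8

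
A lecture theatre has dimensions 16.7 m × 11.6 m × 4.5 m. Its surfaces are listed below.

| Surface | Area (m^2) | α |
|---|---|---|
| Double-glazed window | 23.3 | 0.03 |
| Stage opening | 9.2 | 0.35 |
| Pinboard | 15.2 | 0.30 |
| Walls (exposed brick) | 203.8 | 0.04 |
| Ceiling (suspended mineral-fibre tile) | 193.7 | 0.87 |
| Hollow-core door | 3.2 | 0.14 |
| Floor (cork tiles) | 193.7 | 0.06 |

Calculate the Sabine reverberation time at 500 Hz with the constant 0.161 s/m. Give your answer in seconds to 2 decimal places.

A = Σ Sᵢαᵢ = 23.3×0.03 + 9.2×0.35 + 15.2×0.30 + 203.8×0.04 + 193.7×0.87 + 3.2×0.14 + 193.7×0.06 = 197.220 sabins.
V = 16.7·11.6·4.5 = 871.74 m³.
RT60 = 0.161 · V / A = 0.161 × 871.74 / 197.220 = 0.71 s.

0.71 sec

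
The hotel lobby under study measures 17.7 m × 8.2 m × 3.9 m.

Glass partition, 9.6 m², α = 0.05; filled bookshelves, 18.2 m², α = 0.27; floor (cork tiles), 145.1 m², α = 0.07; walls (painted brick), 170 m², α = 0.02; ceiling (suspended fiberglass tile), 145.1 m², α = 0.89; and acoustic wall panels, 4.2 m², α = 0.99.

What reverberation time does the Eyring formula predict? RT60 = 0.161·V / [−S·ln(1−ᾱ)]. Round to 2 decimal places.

0.50 s

Total surface area S = 9.6 + 18.2 + 145.1 + 170 + 145.1 + 4.2 = 492.2 m².
Absorption A = 9.6·0.05 + 18.2·0.27 + 145.1·0.07 + 170·0.02 + 145.1·0.89 + 4.2·0.99 = 152.248 sabins.
ᾱ = 152.248 / 492.2 = 0.3093.
Eyring denominator: −S ln(1−ᾱ) = 182.138.
V = 17.7 × 8.2 × 3.9 = 566.046 m³.
RT60 = 0.161 × 566.046 / 182.138 = 0.50 s.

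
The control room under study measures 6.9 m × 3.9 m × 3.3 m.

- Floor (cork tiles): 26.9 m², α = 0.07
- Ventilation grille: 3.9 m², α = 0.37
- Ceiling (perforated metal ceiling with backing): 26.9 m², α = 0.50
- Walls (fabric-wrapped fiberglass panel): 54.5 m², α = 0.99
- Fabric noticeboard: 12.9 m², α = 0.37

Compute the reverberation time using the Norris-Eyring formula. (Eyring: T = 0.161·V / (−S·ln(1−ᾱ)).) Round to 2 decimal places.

0.12 seconds

S = Σ Sᵢ = 125.1 m².
Absorption A = 26.9×0.07 + 3.9×0.37 + 26.9×0.50 + 54.5×0.99 + 12.9×0.37 = 75.504 sabins.
Mean coefficient ᾱ = A/S = 0.6035.
−S·ln(1−ᾱ) = −125.1 × ln(1 − 0.6035) = 115.727.
V = 6.9 × 3.9 × 3.3 = 88.803 m³.
T = 0.161·V/[−S·ln(1−ᾱ)] = 0.161·88.803/115.727 = 0.12 s.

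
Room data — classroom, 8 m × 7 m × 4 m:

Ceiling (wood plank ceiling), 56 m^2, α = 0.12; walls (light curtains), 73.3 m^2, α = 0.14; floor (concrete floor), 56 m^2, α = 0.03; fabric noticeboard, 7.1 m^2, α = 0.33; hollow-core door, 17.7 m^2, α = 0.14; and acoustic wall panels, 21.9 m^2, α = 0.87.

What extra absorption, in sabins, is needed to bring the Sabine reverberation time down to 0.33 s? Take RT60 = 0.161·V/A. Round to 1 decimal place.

66.7 sabins

Summing Sᵢαᵢ: 6.720 + 10.262 + 1.680 + 2.343 + 2.478 + 19.053 → A₁ = 42.536 sabins.
V = 224 m³. Required absorption A₂ = 0.161 × 224 / 0.33 = 109.285 sabins.
Additional absorption ΔA = 109.285 − 42.536 = 66.7 sabins.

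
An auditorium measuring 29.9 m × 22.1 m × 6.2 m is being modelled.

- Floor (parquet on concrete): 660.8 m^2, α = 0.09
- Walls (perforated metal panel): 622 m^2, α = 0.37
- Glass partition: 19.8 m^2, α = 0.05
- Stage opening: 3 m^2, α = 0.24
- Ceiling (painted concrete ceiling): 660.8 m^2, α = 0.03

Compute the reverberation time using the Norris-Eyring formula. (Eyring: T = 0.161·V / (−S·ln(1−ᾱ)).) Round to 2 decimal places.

1.95 seconds

Total surface area S = 660.8 + 622 + 19.8 + 3 + 660.8 = 1966.4 m^2.
Σ(Sᵢαᵢ) = 660.8×0.09 + 622×0.37 + 19.8×0.05 + 3×0.24 + 660.8×0.03 = 311.146.
Mean coefficient ᾱ = A/S = 0.1582.
Eyring denominator: −S ln(1−ᾱ) = 338.639.
V = 29.9 × 22.1 × 6.2 = 4096.898 m³.
RT60 = 0.161 × 4096.898 / 338.639 = 1.95 s.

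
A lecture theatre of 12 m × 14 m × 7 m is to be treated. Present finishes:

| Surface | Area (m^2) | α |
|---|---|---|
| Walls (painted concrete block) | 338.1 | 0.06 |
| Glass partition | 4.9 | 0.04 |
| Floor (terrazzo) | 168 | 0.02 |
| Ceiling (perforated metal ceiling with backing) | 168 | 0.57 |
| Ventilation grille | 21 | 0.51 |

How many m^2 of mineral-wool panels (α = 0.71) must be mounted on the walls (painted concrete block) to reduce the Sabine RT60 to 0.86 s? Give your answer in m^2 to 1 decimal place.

138.2

Total absorption A₁ = 338.1*0.06 + 4.9*0.04 + 168*0.02 + 168*0.57 + 21*0.51
  = 20.286 + 0.196 + 3.360 + 95.760 + 10.710 = 130.312 m^2 sabins.
V = 1176 m³. Target absorption A₂ = 0.161 × 1176 / 0.86 = 220.158 sabins.
Absorption to add: 220.158 − 130.312 = 89.846 sabins.
Each m^2 of panel replacing the walls (painted concrete block) adds (0.71 − 0.06) = 0.65 sabins.
Panel area = 89.846 / 0.65 = 138.2 m^2.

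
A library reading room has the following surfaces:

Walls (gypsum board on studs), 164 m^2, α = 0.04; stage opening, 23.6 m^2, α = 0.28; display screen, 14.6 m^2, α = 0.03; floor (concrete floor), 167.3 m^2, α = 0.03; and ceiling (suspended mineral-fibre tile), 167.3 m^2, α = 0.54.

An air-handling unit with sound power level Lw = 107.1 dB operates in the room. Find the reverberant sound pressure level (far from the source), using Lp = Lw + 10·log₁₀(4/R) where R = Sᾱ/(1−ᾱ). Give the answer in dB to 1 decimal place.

91.8 dB

A = 108.967 sabins; S = 536.8 m^2.
ᾱ = 108.967/536.8 = 0.2030; R = Sᾱ/(1−ᾱ) = 108.967/(1−0.2030) = 136.721 m^2.
Lp = 107.1 + 10·log₁₀(4/136.721) = 107.1 + (-15.34) = 91.8 dB.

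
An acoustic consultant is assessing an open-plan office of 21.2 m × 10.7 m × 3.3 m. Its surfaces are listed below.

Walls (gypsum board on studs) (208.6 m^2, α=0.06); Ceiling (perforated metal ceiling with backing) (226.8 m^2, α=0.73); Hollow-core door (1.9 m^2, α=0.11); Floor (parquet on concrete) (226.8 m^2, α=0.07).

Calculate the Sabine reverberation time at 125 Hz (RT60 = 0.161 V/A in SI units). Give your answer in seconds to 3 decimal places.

0.621 seconds

Summing Sᵢαᵢ: 12.516 + 165.564 + 0.209 + 15.876 → A = 194.165 sabins.
Room volume: 748.572 m³.
T = 0.161 V/A = 0.161·748.572/194.165 = 0.621 s.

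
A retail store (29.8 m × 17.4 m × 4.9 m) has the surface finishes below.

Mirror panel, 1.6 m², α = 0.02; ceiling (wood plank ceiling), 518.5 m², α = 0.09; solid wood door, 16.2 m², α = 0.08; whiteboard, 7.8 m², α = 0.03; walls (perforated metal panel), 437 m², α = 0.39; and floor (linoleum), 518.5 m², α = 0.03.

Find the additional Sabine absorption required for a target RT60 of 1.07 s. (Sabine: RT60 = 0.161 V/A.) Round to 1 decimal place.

148.1 sabins

A₁ = Σ Sᵢαᵢ = 1.6*0.02 + 518.5*0.09 + 16.2*0.08 + 7.8*0.03 + 437*0.39 + 518.5*0.03 = 234.212 sabins.
For T = 1.07 s, need A₂ = 0.161·V/T = 0.161·2540.748/1.07 = 382.299 sabins.
ΔA = A₂ − A₁ = 382.299 − 234.212 = 148.1 sabins.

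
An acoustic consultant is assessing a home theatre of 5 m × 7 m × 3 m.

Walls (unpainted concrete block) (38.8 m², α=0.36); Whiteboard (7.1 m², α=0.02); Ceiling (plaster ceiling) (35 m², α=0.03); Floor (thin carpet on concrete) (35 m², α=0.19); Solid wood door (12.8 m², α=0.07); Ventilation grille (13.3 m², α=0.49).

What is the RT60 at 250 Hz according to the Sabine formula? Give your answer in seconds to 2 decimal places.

0.58 sec

Total absorption A = 38.8·0.36 + 7.1·0.02 + 35·0.03 + 35·0.19 + 12.8·0.07 + 13.3·0.49
  = 13.968 + 0.142 + 1.050 + 6.650 + 0.896 + 6.517 = 29.223 m² sabins.
V = 5·7·3 = 105 m³.
RT60 = 0.161 · V / A = 0.161 × 105 / 29.223 = 0.58 s.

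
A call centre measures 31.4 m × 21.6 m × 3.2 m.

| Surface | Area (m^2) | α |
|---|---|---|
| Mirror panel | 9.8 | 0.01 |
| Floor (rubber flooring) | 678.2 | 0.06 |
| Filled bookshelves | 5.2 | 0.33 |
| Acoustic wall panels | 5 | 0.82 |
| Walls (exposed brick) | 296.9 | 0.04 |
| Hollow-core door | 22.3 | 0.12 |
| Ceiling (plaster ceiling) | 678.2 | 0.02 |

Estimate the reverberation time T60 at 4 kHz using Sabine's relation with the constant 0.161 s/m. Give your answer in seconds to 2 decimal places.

Equivalent absorption area: A = 9.8·0.01 + 678.2·0.06 + 5.2·0.33 + 5·0.82 + 296.9·0.04 + 22.3·0.12 + 678.2·0.02 = 74.722 m^2.
Volume V = 31.4 × 21.6 × 3.2 = 2170.368 m³.
RT60 = 0.161 · V / A = 0.161 × 2170.368 / 74.722 = 4.68 s.

4.68 seconds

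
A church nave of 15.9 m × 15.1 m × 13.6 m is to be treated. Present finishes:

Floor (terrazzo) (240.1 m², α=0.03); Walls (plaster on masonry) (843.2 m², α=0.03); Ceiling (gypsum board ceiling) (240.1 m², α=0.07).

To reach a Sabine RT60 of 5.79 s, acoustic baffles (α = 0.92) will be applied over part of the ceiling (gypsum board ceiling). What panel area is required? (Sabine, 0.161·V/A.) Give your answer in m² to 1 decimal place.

Summing Sᵢαᵢ: 7.203 + 25.296 + 16.807 → A₁ = 49.306 sabins.
Required A₂ = 0.161·3265.224/5.79 = 90.795 sabins.
ΔA needed = 90.795 − 49.306 = 41.489 sabins.
Net gain per m²: Δα = 0.92 − 0.07 = 0.85.
Area = ΔA/Δα = 41.489/0.85 = 48.8 m².

48.8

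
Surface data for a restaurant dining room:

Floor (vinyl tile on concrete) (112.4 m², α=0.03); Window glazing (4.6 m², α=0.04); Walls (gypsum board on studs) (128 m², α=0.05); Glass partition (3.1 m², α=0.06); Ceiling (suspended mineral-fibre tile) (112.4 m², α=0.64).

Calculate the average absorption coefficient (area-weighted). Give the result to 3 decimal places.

0.228

S = Σ Sᵢ = 112.4 + 4.6 + 128 + 3.1 + 112.4 = 360.5 m².
Weighted sum Σ Sα = 82.078.
ᾱ = 82.078 / 360.5 = 0.228.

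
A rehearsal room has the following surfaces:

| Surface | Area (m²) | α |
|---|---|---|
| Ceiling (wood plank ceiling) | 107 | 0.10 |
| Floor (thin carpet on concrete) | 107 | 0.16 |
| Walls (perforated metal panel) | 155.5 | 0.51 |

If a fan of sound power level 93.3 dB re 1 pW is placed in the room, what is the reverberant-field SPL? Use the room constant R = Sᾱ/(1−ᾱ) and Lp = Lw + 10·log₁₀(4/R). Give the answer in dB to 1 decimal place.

77.5 dB

A = 107.125 sabins; S = 369.5 m².
ᾱ = 107.125/369.5 = 0.2899; R = Sᾱ/(1−ᾱ) = 107.125/(1−0.2899) = 150.859 m².
Lp = Lw + 10 log₁₀(4/R) = 93.3 -15.77 = 77.5 dB.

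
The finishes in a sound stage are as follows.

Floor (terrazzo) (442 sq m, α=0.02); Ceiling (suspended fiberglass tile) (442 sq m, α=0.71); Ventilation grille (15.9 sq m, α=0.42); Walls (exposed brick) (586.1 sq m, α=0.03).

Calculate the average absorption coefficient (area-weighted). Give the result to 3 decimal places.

0.233

S = Σ Sᵢ = 442 + 442 + 15.9 + 586.1 = 1486.0 sq m.
Weighted sum Σ Sα = 346.921.
ᾱ = 346.921 / 1486.0 = 0.233.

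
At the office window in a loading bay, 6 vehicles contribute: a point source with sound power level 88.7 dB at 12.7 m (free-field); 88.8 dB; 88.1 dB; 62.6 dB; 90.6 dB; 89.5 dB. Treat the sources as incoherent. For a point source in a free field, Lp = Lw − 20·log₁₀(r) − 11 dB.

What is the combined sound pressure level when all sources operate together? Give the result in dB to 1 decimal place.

95.4 dB

Source at 12.7 m: Lp = 88.7 − 20·log₁₀(12.7) − 11 = 55.6 dB.
Σ 10^(Lᵢ/10) = 3.446e+09.
Combined level = 10 log₁₀(3.446e+09) = 95.4 dB.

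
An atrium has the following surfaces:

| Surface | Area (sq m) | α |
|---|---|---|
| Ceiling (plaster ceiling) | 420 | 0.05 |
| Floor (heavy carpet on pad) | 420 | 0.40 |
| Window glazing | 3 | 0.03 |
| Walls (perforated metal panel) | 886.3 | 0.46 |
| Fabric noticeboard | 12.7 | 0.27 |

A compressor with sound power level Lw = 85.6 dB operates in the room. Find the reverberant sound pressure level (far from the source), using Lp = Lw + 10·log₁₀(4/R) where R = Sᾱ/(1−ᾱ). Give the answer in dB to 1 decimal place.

62.0 dB

Σ(Sᵢαᵢ) = 420·0.05 + 420·0.40 + 3·0.03 + 886.3·0.46 + 12.7·0.27 = 600.217; total area S = 1742.0 sq m.
ᾱ = 0.3446, so room constant R = A/(1−ᾱ) = 915.803 sq m.
Lp = 85.6 + 10·log₁₀(4/915.803) = 85.6 + (-23.60) = 62.0 dB.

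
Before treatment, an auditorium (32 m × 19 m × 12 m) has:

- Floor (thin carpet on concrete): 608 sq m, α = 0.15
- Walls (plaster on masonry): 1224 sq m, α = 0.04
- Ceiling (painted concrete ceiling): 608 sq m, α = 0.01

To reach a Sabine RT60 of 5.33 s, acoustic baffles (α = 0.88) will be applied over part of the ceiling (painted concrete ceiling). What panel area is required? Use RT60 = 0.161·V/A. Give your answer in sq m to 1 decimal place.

85.2

Equivalent absorption area: A₁ = 608*0.15 + 1224*0.04 + 608*0.01 = 146.240 sq m.
Required A₂ = 0.161·7296/5.33 = 220.386 sabins.
ΔA needed = 220.386 − 146.240 = 74.146 sabins.
Each sq m of panel replacing the ceiling (painted concrete ceiling) adds (0.88 − 0.01) = 0.87 sabins.
Panel area = 74.146 / 0.87 = 85.2 sq m.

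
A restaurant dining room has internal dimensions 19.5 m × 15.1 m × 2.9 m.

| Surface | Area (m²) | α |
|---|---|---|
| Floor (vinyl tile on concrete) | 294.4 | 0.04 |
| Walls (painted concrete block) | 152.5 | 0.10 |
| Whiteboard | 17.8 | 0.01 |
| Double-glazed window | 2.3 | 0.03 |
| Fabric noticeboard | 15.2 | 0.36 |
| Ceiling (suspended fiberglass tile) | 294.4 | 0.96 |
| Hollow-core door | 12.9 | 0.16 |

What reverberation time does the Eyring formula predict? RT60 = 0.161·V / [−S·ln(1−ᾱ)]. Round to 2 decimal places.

S = Σ Sᵢ = 789.5 m².
Σ(Sᵢαᵢ) = 294.4×0.04 + 152.5×0.10 + 17.8×0.01 + 2.3×0.03 + 15.2×0.36 + 294.4×0.96 + 12.9×0.16 = 317.433.
ᾱ = 317.433 / 789.5 = 0.4021.
−S·ln(1−ᾱ) = −789.5 × ln(1 − 0.4021) = 406.065.
V = 19.5 × 15.1 × 2.9 = 853.905 m³.
T = 0.161·V/[−S·ln(1−ᾱ)] = 0.161·853.905/406.065 = 0.34 s.

0.34 seconds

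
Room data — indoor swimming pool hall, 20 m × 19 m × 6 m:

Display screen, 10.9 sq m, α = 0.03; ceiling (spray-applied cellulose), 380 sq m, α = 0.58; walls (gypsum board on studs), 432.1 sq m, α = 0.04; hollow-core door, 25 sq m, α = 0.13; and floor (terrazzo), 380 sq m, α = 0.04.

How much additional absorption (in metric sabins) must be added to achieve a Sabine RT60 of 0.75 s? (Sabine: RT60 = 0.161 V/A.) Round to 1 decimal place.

233.0 sabins

Total absorption A₁ = 10.9·0.03 + 380·0.58 + 432.1·0.04 + 25·0.13 + 380·0.04
  = 0.327 + 220.400 + 17.284 + 3.250 + 15.200 = 256.461 sq m sabins.
V = 2280 m³. Required absorption A₂ = 0.161 × 2280 / 0.75 = 489.440 sabins.
Additional absorption ΔA = 489.440 − 256.461 = 233.0 sabins.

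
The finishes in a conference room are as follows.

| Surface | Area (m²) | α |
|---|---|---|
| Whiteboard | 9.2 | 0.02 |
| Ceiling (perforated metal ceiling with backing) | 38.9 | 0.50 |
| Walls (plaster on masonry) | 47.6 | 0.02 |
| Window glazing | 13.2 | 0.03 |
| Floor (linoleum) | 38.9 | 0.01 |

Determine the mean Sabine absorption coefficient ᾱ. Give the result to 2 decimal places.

S = Σ Sᵢ = 9.2 + 38.9 + 47.6 + 13.2 + 38.9 = 147.8 m².
Σ(Sᵢαᵢ) = 9.2*0.02 + 38.9*0.50 + 47.6*0.02 + 13.2*0.03 + 38.9*0.01 = 21.371.
ᾱ = A/S = 0.14.

0.14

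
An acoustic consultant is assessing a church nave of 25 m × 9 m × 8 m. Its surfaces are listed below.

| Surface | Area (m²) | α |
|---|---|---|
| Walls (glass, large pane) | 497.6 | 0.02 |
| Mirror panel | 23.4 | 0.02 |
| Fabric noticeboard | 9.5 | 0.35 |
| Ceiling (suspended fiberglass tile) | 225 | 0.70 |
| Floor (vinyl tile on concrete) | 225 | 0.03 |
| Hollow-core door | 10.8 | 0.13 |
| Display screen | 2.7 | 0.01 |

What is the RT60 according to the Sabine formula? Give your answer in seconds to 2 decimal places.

1.62 s

Summing Sᵢαᵢ: 9.952 + 0.468 + 3.325 + 157.500 + 6.750 + 1.404 + 0.027 → A = 179.426 sabins.
V = 25·9·8 = 1800 m³.
T = 0.161 V/A = 0.161·1800/179.426 = 1.62 s.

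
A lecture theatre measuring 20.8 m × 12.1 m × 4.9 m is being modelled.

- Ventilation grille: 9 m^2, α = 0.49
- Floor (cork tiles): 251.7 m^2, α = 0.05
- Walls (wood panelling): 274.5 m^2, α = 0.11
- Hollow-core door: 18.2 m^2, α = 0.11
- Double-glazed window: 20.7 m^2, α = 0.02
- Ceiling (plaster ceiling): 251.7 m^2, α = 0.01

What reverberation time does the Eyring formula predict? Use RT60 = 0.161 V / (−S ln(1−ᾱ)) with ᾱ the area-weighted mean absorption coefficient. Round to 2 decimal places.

S = Σ Sᵢ = 825.8 m^2.
Absorption A = 9×0.49 + 251.7×0.05 + 274.5×0.11 + 18.2×0.11 + 20.7×0.02 + 251.7×0.01 = 52.123 sabins.
ᾱ = 52.123 / 825.8 = 0.0631.
Eyring denominator: −S ln(1−ᾱ) = 53.825.
V = 20.8 × 12.1 × 4.9 = 1233.232 m³.
T = 0.161·V/[−S·ln(1−ᾱ)] = 0.161·1233.232/53.825 = 3.69 s.

3.69 s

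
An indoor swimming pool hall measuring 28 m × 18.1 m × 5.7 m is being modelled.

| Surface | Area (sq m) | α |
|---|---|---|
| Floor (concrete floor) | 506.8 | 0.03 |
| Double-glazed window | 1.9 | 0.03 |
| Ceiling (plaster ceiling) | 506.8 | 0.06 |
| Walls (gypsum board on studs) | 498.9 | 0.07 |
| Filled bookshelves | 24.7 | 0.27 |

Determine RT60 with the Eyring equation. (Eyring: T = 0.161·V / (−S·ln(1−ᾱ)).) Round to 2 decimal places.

5.18 s

Total surface area S = 506.8 + 1.9 + 506.8 + 498.9 + 24.7 = 1539.1 sq m.
Σ(Sᵢαᵢ) = 506.8·0.03 + 1.9·0.03 + 506.8·0.06 + 498.9·0.07 + 24.7·0.27 = 87.261.
ᾱ = 87.261 / 1539.1 = 0.0567.
−S·ln(1−ᾱ) = −1539.1 × ln(1 − 0.0567) = 89.839.
V = 28 × 18.1 × 5.7 = 2888.76 m³.
T = 0.161·V/[−S·ln(1−ᾱ)] = 0.161·2888.76/89.839 = 5.18 s.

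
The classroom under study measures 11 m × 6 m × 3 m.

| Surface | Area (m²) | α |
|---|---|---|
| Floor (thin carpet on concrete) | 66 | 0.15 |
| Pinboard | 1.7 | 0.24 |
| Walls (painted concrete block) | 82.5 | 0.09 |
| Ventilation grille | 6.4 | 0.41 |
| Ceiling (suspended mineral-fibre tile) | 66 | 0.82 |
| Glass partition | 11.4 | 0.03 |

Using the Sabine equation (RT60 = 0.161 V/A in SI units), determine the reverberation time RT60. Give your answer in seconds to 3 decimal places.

0.426 seconds

Summing Sᵢαᵢ: 9.900 + 0.408 + 7.425 + 2.624 + 54.120 + 0.342 → A = 74.819 sabins.
V = 11·6·3 = 198 m³.
Sabine: RT60 = 0.161 × 198 / 74.819 = 0.426 s.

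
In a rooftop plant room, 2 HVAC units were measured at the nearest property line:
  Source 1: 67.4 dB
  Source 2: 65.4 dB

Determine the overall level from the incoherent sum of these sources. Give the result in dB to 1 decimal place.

69.5 dB

Sum in the linear (power) domain: Σ 10^(Lᵢ/10) = 10^(67.4/10) + 10^(65.4/10) = 8.963e+06.
L_total = 10·log₁₀(8.963e+06) = 69.5 dB.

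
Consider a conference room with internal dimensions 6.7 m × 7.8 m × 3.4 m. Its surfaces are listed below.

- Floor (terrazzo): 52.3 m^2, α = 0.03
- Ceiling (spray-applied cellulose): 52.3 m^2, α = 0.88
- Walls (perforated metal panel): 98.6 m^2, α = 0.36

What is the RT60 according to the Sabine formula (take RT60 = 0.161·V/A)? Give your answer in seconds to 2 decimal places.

0.34 seconds

Total absorption A = 52.3*0.03 + 52.3*0.88 + 98.6*0.36
  = 1.569 + 46.024 + 35.496 = 83.089 m^2 sabins.
Room volume: 177.684 m³.
RT60 = 0.161 · V / A = 0.161 × 177.684 / 83.089 = 0.34 s.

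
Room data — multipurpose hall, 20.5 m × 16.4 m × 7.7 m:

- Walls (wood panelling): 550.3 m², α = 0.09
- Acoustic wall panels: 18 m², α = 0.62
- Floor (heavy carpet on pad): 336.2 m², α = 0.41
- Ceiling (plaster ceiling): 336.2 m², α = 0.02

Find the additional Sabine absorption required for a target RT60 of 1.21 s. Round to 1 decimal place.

Summing Sᵢαᵢ: 49.527 + 11.160 + 137.842 + 6.724 → A₁ = 205.253 sabins.
For T = 1.21 s, need A₂ = 0.161·V/T = 0.161·2588.74/1.21 = 344.452 sabins.
ΔA = A₂ − A₁ = 344.452 − 205.253 = 139.2 sabins.

139.2 sabins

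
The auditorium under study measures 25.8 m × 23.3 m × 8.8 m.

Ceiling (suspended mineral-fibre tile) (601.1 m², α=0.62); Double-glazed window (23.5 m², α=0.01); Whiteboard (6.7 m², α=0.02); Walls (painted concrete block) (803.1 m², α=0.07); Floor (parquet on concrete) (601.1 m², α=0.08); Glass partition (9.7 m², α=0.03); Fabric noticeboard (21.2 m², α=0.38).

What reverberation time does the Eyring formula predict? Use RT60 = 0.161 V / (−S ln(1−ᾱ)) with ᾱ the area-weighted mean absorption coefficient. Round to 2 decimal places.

1.54 sec

S = Σ Sᵢ = 2066.4 m².
Σ(Sᵢαᵢ) = 601.1×0.62 + 23.5×0.01 + 6.7×0.02 + 803.1×0.07 + 601.1×0.08 + 9.7×0.03 + 21.2×0.38 = 485.703.
Mean coefficient ᾱ = A/S = 0.2350.
Eyring denominator: −S ln(1−ᾱ) = 553.546.
V = 25.8 × 23.3 × 8.8 = 5290.032 m³.
T = 0.161·V/[−S·ln(1−ᾱ)] = 0.161·5290.032/553.546 = 1.54 s.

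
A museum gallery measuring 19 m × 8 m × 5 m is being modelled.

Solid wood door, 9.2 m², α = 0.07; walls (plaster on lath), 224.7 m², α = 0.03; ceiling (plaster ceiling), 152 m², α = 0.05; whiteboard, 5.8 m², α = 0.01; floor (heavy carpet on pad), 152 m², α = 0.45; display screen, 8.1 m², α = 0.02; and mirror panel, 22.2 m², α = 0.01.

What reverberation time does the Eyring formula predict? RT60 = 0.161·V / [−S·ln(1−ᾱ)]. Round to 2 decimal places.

1.35 seconds

Total surface area S = 9.2 + 224.7 + 152 + 5.8 + 152 + 8.1 + 22.2 = 574.0 m².
Absorption A = 9.2·0.07 + 224.7·0.03 + 152·0.05 + 5.8·0.01 + 152·0.45 + 8.1·0.02 + 22.2·0.01 = 83.827 sabins.
ᾱ = 83.827 / 574.0 = 0.1460.
Eyring denominator: −S ln(1−ᾱ) = 90.591.
V = 19 × 8 × 5 = 760 m³.
T = 0.161·V/[−S·ln(1−ᾱ)] = 0.161·760/90.591 = 1.35 s.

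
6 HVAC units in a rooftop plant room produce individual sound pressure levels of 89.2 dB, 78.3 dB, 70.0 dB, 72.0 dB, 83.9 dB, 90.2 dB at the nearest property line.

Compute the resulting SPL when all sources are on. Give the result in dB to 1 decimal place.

93.5 dB

Converting to relative power and adding: 10^(89.2/10) + 10^(78.3/10) + 10^(70.0/10) + 10^(72.0/10) + 10^(83.9/10) + 10^(90.2/10) = 2.218e+09.
Back to dB: 10·log₁₀ Σ = 93.5 dB.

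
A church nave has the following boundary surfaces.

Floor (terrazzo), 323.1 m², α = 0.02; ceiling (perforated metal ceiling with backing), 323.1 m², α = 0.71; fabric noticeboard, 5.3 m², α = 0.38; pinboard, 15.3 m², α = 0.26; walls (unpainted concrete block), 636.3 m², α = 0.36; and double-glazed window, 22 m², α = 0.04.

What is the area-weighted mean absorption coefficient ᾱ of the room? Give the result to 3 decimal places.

0.356

Total surface area S = 1325.1 m².
Σ(Sᵢαᵢ) = 323.1·0.02 + 323.1·0.71 + 5.3·0.38 + 15.3·0.26 + 636.3·0.36 + 22·0.04 = 471.803.
ᾱ = A/S = 0.356.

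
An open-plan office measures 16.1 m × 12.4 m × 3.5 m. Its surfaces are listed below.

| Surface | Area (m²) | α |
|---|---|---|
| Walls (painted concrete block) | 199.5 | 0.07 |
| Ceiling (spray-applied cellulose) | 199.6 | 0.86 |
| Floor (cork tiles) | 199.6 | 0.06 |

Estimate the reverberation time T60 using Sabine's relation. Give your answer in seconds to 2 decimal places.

0.57 sec

Total absorption A = 199.5·0.07 + 199.6·0.86 + 199.6·0.06
  = 13.965 + 171.656 + 11.976 = 197.597 m² sabins.
Volume V = 16.1 × 12.4 × 3.5 = 698.74 m³.
T = 0.161 V/A = 0.161·698.74/197.597 = 0.57 s.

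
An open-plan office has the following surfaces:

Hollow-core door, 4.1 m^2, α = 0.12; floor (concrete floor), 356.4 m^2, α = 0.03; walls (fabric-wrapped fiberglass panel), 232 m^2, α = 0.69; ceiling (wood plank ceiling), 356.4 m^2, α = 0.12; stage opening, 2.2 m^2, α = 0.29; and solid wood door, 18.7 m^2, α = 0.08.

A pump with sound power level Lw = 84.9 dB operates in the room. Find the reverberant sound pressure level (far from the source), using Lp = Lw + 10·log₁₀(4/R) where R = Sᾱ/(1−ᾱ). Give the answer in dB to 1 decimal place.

A = 216.166 sabins; S = 969.8 m^2.
ᾱ = 0.2229, so room constant R = A/(1−ᾱ) = 278.170 m^2.
Lp = Lw + 10 log₁₀(4/R) = 84.9 -18.42 = 66.5 dB.

66.5 dB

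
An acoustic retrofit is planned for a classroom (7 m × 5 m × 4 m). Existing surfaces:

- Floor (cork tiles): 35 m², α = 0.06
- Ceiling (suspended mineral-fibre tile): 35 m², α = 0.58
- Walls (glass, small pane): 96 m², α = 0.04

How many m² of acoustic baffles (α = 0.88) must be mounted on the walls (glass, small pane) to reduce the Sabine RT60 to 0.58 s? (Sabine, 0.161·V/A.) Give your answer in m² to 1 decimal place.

Summing Sᵢαᵢ: 2.100 + 20.300 + 3.840 → A₁ = 26.240 sabins.
Required A₂ = 0.161·140/0.58 = 38.862 sabins.
ΔA needed = 38.862 − 26.240 = 12.622 sabins.
Each m² of panel replacing the walls (glass, small pane) adds (0.88 − 0.04) = 0.84 sabins.
Panel area = 12.622 / 0.84 = 15.0 m².

15.0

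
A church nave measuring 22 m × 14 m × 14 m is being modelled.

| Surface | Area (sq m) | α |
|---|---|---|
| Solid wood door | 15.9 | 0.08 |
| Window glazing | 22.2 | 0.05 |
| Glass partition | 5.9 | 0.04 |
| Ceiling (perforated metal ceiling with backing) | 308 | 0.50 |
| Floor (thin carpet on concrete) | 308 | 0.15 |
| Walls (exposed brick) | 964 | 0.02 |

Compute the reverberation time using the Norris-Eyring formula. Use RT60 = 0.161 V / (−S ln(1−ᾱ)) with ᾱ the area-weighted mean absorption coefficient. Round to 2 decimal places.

2.91 sec

S = Σ Sᵢ = 1624.0 sq m.
Absorption A = 15.9×0.08 + 22.2×0.05 + 5.9×0.04 + 308×0.50 + 308×0.15 + 964×0.02 = 222.098 sabins.
Mean coefficient ᾱ = A/S = 0.1368.
Eyring denominator: −S ln(1−ᾱ) = 238.905.
V = 22 × 14 × 14 = 4312 m³.
RT60 = 0.161 × 4312 / 238.905 = 2.91 s.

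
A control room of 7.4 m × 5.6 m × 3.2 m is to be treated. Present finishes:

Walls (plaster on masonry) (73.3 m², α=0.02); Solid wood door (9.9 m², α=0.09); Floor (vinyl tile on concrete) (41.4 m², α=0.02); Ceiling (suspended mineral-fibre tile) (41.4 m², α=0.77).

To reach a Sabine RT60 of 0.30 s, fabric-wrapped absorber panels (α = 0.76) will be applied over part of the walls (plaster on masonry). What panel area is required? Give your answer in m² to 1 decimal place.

Equivalent absorption area: A₁ = 73.3·0.02 + 9.9·0.09 + 41.4·0.02 + 41.4·0.77 = 35.063 m².
V = 132.608 m³. Target absorption A₂ = 0.161 × 132.608 / 0.30 = 71.166 sabins.
ΔA needed = 71.166 − 35.063 = 36.103 sabins.
Net gain per m²: Δα = 0.76 − 0.02 = 0.74.
Panel area = 36.103 / 0.74 = 48.8 m².

48.8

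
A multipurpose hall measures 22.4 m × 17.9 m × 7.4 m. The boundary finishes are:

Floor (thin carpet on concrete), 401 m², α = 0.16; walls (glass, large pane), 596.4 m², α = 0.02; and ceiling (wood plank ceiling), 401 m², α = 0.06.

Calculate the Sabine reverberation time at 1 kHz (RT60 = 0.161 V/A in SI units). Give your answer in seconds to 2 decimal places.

A = Σ Sᵢαᵢ = 401*0.16 + 596.4*0.02 + 401*0.06 = 100.148 sabins.
V = 22.4·17.9·7.4 = 2967.104 m³.
Sabine: RT60 = 0.161 × 2967.104 / 100.148 = 4.77 s.

4.77 s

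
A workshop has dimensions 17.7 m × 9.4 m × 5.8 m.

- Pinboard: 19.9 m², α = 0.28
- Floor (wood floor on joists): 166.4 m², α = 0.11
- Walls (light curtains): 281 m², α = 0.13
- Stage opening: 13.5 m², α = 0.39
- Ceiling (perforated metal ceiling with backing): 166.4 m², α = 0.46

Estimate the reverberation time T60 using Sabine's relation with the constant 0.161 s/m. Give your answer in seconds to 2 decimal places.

Summing Sᵢαᵢ: 5.572 + 18.304 + 36.530 + 5.265 + 76.544 → A = 142.215 sabins.
Volume V = 17.7 × 9.4 × 5.8 = 965.004 m³.
RT60 = 0.161 · V / A = 0.161 × 965.004 / 142.215 = 1.09 s.

1.09 s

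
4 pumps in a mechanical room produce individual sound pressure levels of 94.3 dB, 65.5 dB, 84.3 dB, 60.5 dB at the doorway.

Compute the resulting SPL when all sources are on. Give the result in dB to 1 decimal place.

94.7 dB

Converting to relative power and adding: 10^(94.3/10) + 10^(65.5/10) + 10^(84.3/10) + 10^(60.5/10) = 2.965e+09.
Combined level = 10 log₁₀(2.965e+09) = 94.7 dB.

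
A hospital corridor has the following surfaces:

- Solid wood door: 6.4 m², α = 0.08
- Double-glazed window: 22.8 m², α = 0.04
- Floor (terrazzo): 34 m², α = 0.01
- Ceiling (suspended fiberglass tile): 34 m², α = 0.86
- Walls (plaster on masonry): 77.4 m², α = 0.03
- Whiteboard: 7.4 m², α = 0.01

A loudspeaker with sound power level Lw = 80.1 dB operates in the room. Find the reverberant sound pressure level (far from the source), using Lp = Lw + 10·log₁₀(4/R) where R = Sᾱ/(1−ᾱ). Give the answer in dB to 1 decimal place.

70.0 dB

Σ(Sᵢαᵢ) = 6.4·0.08 + 22.8·0.04 + 34·0.01 + 34·0.86 + 77.4·0.03 + 7.4·0.01 = 33.400; total area S = 182.0 m².
ᾱ = 33.400/182.0 = 0.1835; R = Sᾱ/(1−ᾱ) = 33.400/(1−0.1835) = 40.906 m².
Lp = Lw + 10 log₁₀(4/R) = 80.1 -10.10 = 70.0 dB.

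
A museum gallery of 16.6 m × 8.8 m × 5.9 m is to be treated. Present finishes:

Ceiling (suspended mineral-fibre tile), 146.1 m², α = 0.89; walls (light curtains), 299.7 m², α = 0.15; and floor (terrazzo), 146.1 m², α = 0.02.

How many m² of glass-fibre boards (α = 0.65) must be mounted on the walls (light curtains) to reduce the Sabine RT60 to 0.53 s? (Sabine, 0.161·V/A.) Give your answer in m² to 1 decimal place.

167.8

Equivalent absorption area: A₁ = 146.1×0.89 + 299.7×0.15 + 146.1×0.02 = 177.906 m².
V = 861.872 m³. Target absorption A₂ = 0.161 × 861.872 / 0.53 = 261.814 sabins.
ΔA needed = 261.814 − 177.906 = 83.908 sabins.
Net gain per m²: Δα = 0.65 − 0.15 = 0.50.
Panel area = 83.908 / 0.50 = 167.8 m².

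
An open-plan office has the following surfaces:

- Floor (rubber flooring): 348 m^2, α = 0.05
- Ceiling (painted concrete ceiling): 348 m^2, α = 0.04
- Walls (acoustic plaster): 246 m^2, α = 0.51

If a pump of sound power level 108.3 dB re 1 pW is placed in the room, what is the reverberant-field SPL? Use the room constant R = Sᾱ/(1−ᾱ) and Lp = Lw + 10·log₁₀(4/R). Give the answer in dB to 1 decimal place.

91.6 dB

A = 156.780 sabins; S = 942.0 m^2.
ᾱ = 0.1664, so room constant R = A/(1−ᾱ) = 188.076 m^2.
Lp = Lw + 10 log₁₀(4/R) = 108.3 -16.72 = 91.6 dB.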